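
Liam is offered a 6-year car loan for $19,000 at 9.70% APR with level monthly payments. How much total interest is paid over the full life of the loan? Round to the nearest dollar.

At 9.70% the monthly rate is 0.0080833, so the payment is 19,000 × 0.0080833 / (1 − 1.0080833^−72) = $349.12.
Total paid = 72 × $349.12 = $25,136.64; interest = $25,136.64 − $19,000 = $6,136.64.

$6,137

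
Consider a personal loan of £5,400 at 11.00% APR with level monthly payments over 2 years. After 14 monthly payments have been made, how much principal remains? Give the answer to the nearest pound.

£2,394

With monthly rate i = 11%/12 = 0.0091667, the balance after k of n payments is P · [(1+i)^n − (1+i)^k] / [(1+i)^n − 1].
(1+0.0091667)^24 = 1.24482852 and (1+0.0091667)^14 = 1.13626743, so the balance is 5,400 × (1.24482852 − 1.13626743) / (1.24482852 − 1) = £2,394.45.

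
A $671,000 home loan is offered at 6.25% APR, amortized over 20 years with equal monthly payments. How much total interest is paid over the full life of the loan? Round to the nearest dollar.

At 6.25% the monthly rate is 0.0052083, so the payment is 671,000 × 0.0052083 / (1 − 1.0052083^−240) = $4,904.53.
Total paid = 240 × $4,904.53 = $1,177,087.20; interest = $1,177,087.20 − $671,000 = $506,087.20.

$506,087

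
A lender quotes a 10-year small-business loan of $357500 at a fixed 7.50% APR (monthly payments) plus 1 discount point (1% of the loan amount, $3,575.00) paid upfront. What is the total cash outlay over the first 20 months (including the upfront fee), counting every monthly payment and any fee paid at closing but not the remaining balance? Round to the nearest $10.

At 7.50% the monthly rate is 0.0062500, so the payment is 357,500 × 0.0062500 / (1 − 1.0062500^−120) = $4,243.59.
Total outlay = 20 × $4,243.59 + $3,575.00 = $88,446.80.

$88,450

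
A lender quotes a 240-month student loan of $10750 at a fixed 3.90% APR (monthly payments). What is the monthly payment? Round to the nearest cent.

$64.58

Monthly rate = 3.9%/12 = 0.0032500; payment = 10,750 × 0.0032500 / (1 − (1+0.0032500)^−240) = $64.58.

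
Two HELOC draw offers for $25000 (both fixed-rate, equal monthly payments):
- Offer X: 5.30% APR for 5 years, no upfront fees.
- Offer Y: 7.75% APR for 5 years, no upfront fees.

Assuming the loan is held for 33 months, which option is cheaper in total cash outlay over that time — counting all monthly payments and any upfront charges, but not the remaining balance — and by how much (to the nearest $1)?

Offer X: monthly rate = 5.3%/12 = 0.0044167; payment = 25,000 × 0.0044167 / (1 − (1+0.0044167)^−60) = $475.22.
Offer Y: at 7.75% the monthly rate is 0.0064583, so the payment is 25,000 × 0.0064583 / (1 − 1.0064583^−60) = $503.92.
Over 33 months: Offer X costs 33 × $475.22 = $15,682.26; Offer Y costs 33 × $503.92 = $16,629.36.
Offer X is cheaper by $16,629.36 − $15,682.26 = $947.10.

Offer X by $947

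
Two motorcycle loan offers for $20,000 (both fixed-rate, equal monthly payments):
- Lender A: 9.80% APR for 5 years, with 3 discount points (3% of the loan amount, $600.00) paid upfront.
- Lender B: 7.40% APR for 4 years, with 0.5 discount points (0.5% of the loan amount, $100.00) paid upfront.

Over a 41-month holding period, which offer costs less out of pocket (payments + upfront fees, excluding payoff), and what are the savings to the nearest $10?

Lender A: at 9.80% the monthly rate is 0.0081667, so the payment is 20,000 × 0.0081667 / (1 − 1.0081667^−60) = $422.98.
Lender B: monthly rate = 7.4%/12 = 0.0061667; payment = 20,000 × 0.0061667 / (1 − (1+0.0061667)^−48) = $482.65.
Over 41 months: Lender A costs 41 × $422.98 + $600.00 = $17,942.18; Lender B costs 41 × $482.65 + $100.00 = $19,888.65.
Lender A is cheaper by $19,888.65 − $17,942.18 = $1,946.47.

Lender A by $1,950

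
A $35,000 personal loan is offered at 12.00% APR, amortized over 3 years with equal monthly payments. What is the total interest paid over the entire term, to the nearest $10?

$6,850

At 12.00% the monthly rate is 0.0100000, so the payment is 35,000 × 0.0100000 / (1 − 1.0100000^−36) = $1,162.50.
Total paid = 36 × $1,162.50 = $41,850.00; interest = $41,850.00 − $35,000 = $6,850.00.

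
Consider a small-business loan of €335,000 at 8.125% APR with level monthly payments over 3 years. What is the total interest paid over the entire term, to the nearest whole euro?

€43,612

At 8.125% the monthly rate is 0.0067708, so the payment is 335,000 × 0.0067708 / (1 − 1.0067708^−36) = €10,517.01.
Total paid = 36 × €10,517.01 = €378,612.36; interest = €378,612.36 − €335,000 = €43,612.36.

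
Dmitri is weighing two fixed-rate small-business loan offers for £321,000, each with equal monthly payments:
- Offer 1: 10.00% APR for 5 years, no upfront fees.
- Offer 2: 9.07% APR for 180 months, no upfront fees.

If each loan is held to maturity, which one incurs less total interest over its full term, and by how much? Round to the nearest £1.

Offer 1 by £179,234

Offer 1: monthly rate = 10%/12 = 0.0083333; payment = 321,000 × 0.0083333 / (1 − (1+0.0083333)^−60) = £6,820.30.
Total interest on Offer 1 = 60 × £6,820.30 − £321,000 = £88,218.00.
Offer 2: at 9.07% the monthly rate is 0.0075583, so the payment is 321,000 × 0.0075583 / (1 − 1.0075583^−180) = £3,269.18.
Total interest on Offer 2 = 180 × £3,269.18 − £321,000 = £267,452.40.
Offer 1 is lower by £179,234.40.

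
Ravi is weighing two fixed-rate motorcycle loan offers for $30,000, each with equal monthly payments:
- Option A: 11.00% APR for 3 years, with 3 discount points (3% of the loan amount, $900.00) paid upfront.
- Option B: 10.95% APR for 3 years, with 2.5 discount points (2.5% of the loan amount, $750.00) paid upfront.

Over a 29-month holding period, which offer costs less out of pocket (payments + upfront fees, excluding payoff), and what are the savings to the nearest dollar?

Option A: at 11.00% the monthly rate is 0.0091667, so the payment is 30,000 × 0.0091667 / (1 − 1.0091667^−36) = $982.16.
Option B: monthly rate = 10.95%/12 = 0.0091250; payment = 30,000 × 0.0091250 / (1 − (1+0.0091250)^−36) = $981.45.
Over 29 months: Option A costs 29 × $982.16 + $900.00 = $29,382.64; Option B costs 29 × $981.45 + $750.00 = $29,212.05.
Option B is cheaper by $29,382.64 − $29,212.05 = $170.59.

Option B by $171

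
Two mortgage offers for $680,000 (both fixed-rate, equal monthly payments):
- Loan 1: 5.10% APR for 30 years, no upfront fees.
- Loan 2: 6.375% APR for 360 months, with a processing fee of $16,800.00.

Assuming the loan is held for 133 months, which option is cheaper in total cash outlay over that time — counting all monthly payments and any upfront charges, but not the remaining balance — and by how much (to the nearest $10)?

Loan 1: at 5.10% the monthly rate is 0.0042500, so the payment is 680,000 × 0.0042500 / (1 − 1.0042500^−360) = $3,692.06.
Loan 2: monthly rate = 6.375%/12 = 0.0053125; payment = 680,000 × 0.0053125 / (1 − (1+0.0053125)^−360) = $4,242.32.
Over 133 months: Loan 1 costs 133 × $3,692.06 = $491,043.98; Loan 2 costs 133 × $4,242.32 + $16,800.00 = $581,028.56.
Loan 1 is cheaper by $581,028.56 − $491,043.98 = $89,984.58.

Loan 1 by $89,980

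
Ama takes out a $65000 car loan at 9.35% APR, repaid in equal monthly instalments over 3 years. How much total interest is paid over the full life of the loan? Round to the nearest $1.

Monthly rate = 9.35%/12 = 0.0077917; payment = 65,000 × 0.0077917 / (1 − (1+0.0077917)^−36) = $2,077.59.
Total paid = 36 × $2,077.59 = $74,793.24; interest = $74,793.24 − $65,000 = $9,793.24.

$9,793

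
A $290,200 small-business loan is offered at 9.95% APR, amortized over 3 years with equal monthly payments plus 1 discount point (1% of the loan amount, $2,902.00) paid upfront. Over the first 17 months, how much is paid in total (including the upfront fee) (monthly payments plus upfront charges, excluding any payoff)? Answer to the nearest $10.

$161,970

Monthly rate = 9.95%/12 = 0.0082917; payment = 290,200 × 0.0082917 / (1 − (1+0.0082917)^−36) = $9,357.13.
Total outlay = 17 × $9,357.13 + $2,902.00 = $161,973.21.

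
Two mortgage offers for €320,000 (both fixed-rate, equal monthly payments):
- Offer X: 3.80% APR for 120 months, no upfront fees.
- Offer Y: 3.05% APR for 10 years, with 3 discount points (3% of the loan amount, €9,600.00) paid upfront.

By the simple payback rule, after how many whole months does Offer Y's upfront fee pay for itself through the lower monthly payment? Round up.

Offer X: monthly rate = 3.8%/12 = 0.0031667; payment = 320,000 × 0.0031667 / (1 − (1+0.0031667)^−120) = €3,209.51.
Offer Y: at 3.05% the monthly rate is 0.0025417, so the payment is 320,000 × 0.0025417 / (1 − 1.0025417^−120) = €3,097.33.
Monthly savings = €3,209.51 − €3,097.33 = €112.18.
Break-even = €9,600.00 / €112.18 = 85.58 → 86 months.

86 months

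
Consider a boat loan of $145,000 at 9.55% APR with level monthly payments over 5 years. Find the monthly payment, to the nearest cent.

$3,048.81

Monthly rate = 9.55%/12 = 0.0079583; payment = 145,000 × 0.0079583 / (1 − (1+0.0079583)^−60) = $3,048.81.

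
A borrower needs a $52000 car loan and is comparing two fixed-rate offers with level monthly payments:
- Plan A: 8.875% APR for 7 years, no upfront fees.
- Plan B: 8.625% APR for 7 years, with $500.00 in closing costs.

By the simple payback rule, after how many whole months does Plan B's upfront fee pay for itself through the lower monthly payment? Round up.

Plan A: at 8.875% the monthly rate is 0.0073958, so the payment is 52,000 × 0.0073958 / (1 − 1.0073958^−84) = $833.34.
Plan B: at 8.625% the monthly rate is 0.0071875, so the payment is 52,000 × 0.0071875 / (1 − 1.0071875^−84) = $826.77.
Monthly savings = $833.34 − $826.77 = $6.57.
Break-even = $500.00 / $6.57 = 76.10 → 77 months.

77 months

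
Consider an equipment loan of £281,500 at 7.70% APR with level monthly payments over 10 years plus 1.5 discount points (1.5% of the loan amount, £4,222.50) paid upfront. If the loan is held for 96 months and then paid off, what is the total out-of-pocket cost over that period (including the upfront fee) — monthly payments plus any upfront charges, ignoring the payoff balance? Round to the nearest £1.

At 7.70% the monthly rate is 0.0064167, so the payment is 281,500 × 0.0064167 / (1 − 1.0064167^−120) = £3,370.91.
Total outlay = 96 × £3,370.91 + £4,222.50 = £327,829.86.

£327,830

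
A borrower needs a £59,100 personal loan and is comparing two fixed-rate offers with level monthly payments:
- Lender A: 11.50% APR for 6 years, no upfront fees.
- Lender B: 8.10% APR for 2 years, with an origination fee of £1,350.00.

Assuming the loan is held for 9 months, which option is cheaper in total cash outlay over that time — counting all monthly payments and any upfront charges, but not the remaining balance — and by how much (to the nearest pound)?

Lender A by £15,170

Lender A: at 11.50% the monthly rate is 0.0095833, so the payment is 59,100 × 0.0095833 / (1 − 1.0095833^−72) = £1,140.11.
Lender B: at 8.10% the monthly rate is 0.0067500, so the payment is 59,100 × 0.0067500 / (1 − 1.0067500^−24) = £2,675.63.
Over 9 months: Lender A costs 9 × £1,140.11 = £10,260.99; Lender B costs 9 × £2,675.63 + £1,350.00 = £25,430.67.
Lender A is cheaper by £25,430.67 − £10,260.99 = £15,169.68.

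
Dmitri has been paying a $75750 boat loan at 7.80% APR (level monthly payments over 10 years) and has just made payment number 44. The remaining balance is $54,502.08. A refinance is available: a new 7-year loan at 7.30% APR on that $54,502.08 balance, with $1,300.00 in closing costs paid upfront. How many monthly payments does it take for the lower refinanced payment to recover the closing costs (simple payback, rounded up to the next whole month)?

17 months

Current payment = 75,750 × 7.8%/12 / (1 − (1+0.0065000)^−120) = $911.07.
Refinanced payment = 54,502.08 × 0.0060833 / (1 − (1+0.0060833)^−84) = $830.60.
Monthly savings = $911.07 − $830.60 = $80.47.
Break-even = $1,300.00 / $80.47 = 16.16 → 17 months.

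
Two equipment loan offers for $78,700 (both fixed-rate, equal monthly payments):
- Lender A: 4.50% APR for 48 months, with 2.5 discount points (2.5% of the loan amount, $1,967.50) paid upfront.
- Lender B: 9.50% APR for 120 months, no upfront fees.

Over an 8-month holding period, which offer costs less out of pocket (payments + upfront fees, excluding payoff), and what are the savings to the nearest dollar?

Lender B by $8,178

Lender A: at 4.50% the monthly rate is 0.0037500, so the payment is 78,700 × 0.0037500 / (1 − 1.0037500^−48) = $1,794.63.
Lender B: at 9.50% the monthly rate is 0.0079167, so the payment is 78,700 × 0.0079167 / (1 − 1.0079167^−120) = $1,018.36.
Over 8 months: Lender A costs 8 × $1,794.63 + $1,967.50 = $16,324.54; Lender B costs 8 × $1,018.36 = $8,146.88.
Lender B is cheaper by $16,324.54 − $8,146.88 = $8,177.66.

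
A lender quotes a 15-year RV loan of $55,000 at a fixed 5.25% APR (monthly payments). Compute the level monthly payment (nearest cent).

$442.13

At 5.25% the monthly rate is 0.0043750, so the payment is 55,000 × 0.0043750 / (1 − 1.0043750^−180) = $442.13.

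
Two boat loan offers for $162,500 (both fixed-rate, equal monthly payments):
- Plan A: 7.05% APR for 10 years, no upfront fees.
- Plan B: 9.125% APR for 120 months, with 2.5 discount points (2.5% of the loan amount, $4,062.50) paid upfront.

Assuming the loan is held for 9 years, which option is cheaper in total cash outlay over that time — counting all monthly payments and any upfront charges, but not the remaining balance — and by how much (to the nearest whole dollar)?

Plan A by $23,345

Plan A: at 7.05% the monthly rate is 0.0058750, so the payment is 162,500 × 0.0058750 / (1 − 1.0058750^−120) = $1,890.95.
Plan B: at 9.125% the monthly rate is 0.0076042, so the payment is 162,500 × 0.0076042 / (1 − 1.0076042^−120) = $2,069.49.
Over 108 months: Plan A costs 108 × $1,890.95 = $204,222.60; Plan B costs 108 × $2,069.49 + $4,062.50 = $227,567.42.
Plan A is cheaper by $227,567.42 − $204,222.60 = $23,344.82.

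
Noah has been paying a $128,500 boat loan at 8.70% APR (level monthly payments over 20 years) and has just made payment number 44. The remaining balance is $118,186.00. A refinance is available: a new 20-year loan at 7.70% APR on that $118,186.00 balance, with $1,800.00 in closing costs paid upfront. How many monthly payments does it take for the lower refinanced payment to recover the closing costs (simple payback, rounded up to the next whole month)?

11 months

Current payment = 128,500 × 8.7%/12 / (1 − (1+0.0072500)^−240) = $1,131.47.
Refinanced payment = 118,186.00 × 0.0064167 / (1 − (1+0.0064167)^−240) = $966.60.
Monthly savings = $1,131.47 − $966.60 = $164.87.
Break-even = $1,800.00 / $164.87 = 10.92 → 11 months.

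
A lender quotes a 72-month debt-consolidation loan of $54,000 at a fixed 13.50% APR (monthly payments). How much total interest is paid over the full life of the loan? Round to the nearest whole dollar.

$25,078

Monthly rate = 13.5%/12 = 0.0112500; payment = 54,000 × 0.0112500 / (1 − (1+0.0112500)^−72) = $1,098.30.
Total paid = 72 × $1,098.30 = $79,077.60; interest = $79,077.60 − $54,000 = $25,077.60.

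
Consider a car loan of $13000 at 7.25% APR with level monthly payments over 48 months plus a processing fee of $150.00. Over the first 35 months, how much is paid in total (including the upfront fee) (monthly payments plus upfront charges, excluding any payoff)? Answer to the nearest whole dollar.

Monthly rate = 7.25%/12 = 0.0060417; payment = 13,000 × 0.0060417 / (1 − (1+0.0060417)^−48) = $312.81.
Total outlay = 35 × $312.81 + $150.00 = $11,098.35.

$11,098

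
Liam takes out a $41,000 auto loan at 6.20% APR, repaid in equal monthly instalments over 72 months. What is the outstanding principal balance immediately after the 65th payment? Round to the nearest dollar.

$4,686

With monthly rate i = 6.2%/12 = 0.0051667, the balance after k of n payments is P · [(1+i)^n − (1+i)^k] / [(1+i)^n − 1].
(1+0.0051667)^72 = 1.44924437 and (1+0.0051667)^65 = 1.39789669, so the balance is 41,000 × (1.44924437 − 1.39789669) / (1.44924437 − 1) = $4,686.21.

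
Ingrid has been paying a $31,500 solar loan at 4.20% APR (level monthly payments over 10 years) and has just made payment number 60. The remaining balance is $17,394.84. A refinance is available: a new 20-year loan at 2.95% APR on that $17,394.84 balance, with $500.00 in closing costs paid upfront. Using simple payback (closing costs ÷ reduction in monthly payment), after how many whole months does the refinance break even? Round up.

3 months

Current payment = 31,500 × 4.2%/12 / (1 − (1+0.0035000)^−120) = $321.92.
Refinanced payment = 17,394.84 × 0.0024583 / (1 − (1+0.0024583)^−240) = $96.04.
Monthly savings = $321.92 − $96.04 = $225.88.
Break-even = $500.00 / $225.88 = 2.21 → 3 months.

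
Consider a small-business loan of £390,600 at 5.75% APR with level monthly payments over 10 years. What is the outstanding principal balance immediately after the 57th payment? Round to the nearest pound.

With monthly rate i = 5.75%/12 = 0.0047917, the balance after k of n payments is P · [(1+i)^n − (1+i)^k] / [(1+i)^n − 1].
(1+0.0047917)^120 = 1.77469181 and (1+0.0047917)^57 = 1.31320764, so the balance is 390,600 × (1.77469181 − 1.31320764) / (1.77469181 − 1) = £232,680.55.

£232,681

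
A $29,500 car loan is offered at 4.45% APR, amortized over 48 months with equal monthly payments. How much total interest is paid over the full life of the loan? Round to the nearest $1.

At 4.45% the monthly rate is 0.0037083, so the payment is 29,500 × 0.0037083 / (1 − 1.0037083^−48) = $672.04.
Total paid = 48 × $672.04 = $32,257.92; interest = $32,257.92 − $29,500 = $2,757.92.

$2,758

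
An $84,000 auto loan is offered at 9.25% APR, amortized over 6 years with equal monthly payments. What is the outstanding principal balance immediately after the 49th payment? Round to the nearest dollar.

With monthly rate i = 9.25%/12 = 0.0077083, the balance after k of n payments is P · [(1+i)^n − (1+i)^k] / [(1+i)^n − 1].
(1+0.0077083)^72 = 1.73823784 and (1+0.0077083)^49 = 1.45682589, so the balance is 84,000 × (1.73823784 − 1.45682589) / (1.73823784 − 1) = $32,020.31.

$32,020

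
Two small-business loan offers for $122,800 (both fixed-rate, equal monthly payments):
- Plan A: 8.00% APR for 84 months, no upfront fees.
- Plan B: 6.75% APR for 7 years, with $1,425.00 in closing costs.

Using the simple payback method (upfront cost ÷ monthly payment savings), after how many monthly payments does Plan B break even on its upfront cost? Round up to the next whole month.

Plan A: at 8.00% the monthly rate is 0.0066667, so the payment is 122,800 × 0.0066667 / (1 − 1.0066667^−84) = $1,913.99.
Plan B: at 6.75% the monthly rate is 0.0056250, so the payment is 122,800 × 0.0056250 / (1 − 1.0056250^−84) = $1,838.41.
Monthly savings = $1,913.99 − $1,838.41 = $75.58.
Break-even = $1,425.00 / $75.58 = 18.85 → 19 months.

19 months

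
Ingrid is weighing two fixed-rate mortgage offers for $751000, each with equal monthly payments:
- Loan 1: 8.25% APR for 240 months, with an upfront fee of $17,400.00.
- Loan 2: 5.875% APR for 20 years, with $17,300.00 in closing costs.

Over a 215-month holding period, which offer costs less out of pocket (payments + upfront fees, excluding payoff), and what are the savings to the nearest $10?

Loan 1: monthly rate = 8.25%/12 = 0.0068750; payment = 751,000 × 0.0068750 / (1 − (1+0.0068750)^−240) = $6,399.01.
Loan 2: at 5.875% the monthly rate is 0.0048958, so the payment is 751,000 × 0.0048958 / (1 − 1.0048958^−240) = $5,326.38.
Over 215 months: Loan 1 costs 215 × $6,399.01 + $17,400.00 = $1,393,187.15; Loan 2 costs 215 × $5,326.38 + $17,300.00 = $1,162,471.70.
Loan 2 is cheaper by $1,393,187.15 − $1,162,471.70 = $230,715.45.

Loan 2 by $230,720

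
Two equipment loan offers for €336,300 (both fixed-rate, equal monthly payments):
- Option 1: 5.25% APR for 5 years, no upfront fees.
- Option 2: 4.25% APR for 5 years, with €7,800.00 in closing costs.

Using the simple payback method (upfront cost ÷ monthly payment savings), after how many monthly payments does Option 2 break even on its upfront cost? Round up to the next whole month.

Option 1: at 5.25% the monthly rate is 0.0043750, so the payment is 336,300 × 0.0043750 / (1 − 1.0043750^−60) = €6,384.99.
Option 2: at 4.25% the monthly rate is 0.0035417, so the payment is 336,300 × 0.0035417 / (1 − 1.0035417^−60) = €6,231.49.
Monthly savings = €6,384.99 − €6,231.49 = €153.50.
Break-even = €7,800.00 / €153.50 = 50.81 → 51 months.

51 months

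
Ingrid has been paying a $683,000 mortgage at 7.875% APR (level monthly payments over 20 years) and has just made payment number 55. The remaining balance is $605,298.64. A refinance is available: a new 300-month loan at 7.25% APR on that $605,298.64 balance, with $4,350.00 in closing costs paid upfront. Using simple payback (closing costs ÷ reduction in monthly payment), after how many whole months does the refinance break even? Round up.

Current payment = 683,000 × 7.875%/12 / (1 − (1+0.0065625)^−240) = $5,659.87.
Refinanced payment = 605,298.64 × 0.0060417 / (1 − (1+0.0060417)^−300) = $4,375.14.
Monthly savings = $5,659.87 − $4,375.14 = $1,284.73.
Break-even = $4,350.00 / $1,284.73 = 3.39 → 4 months.

4 months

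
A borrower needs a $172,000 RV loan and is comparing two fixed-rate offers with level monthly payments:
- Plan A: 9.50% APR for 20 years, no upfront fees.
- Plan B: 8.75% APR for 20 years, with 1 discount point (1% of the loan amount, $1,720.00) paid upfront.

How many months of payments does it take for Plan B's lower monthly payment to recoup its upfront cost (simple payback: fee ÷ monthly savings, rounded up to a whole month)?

Plan A: monthly rate = 9.5%/12 = 0.0079167; payment = 172,000 × 0.0079167 / (1 − (1+0.0079167)^−240) = $1,603.27.
Plan B: monthly rate = 8.75%/12 = 0.0072917; payment = 172,000 × 0.0072917 / (1 − (1+0.0072917)^−240) = $1,519.98.
Monthly savings = $1,603.27 − $1,519.98 = $83.29.
Break-even = $1,720.00 / $83.29 = 20.65 → 21 months.

21 months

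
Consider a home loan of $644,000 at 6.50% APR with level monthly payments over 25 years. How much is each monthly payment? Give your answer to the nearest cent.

$4,348.33

Monthly rate = 6.5%/12 = 0.0054167; payment = 644,000 × 0.0054167 / (1 − (1+0.0054167)^−300) = $4,348.33.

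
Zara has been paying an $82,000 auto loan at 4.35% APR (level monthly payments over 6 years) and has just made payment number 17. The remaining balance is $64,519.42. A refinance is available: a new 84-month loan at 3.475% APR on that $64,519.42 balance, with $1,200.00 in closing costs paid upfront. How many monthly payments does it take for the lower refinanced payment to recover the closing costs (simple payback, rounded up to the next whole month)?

3 months

Current payment = 82,000 × 4.35%/12 / (1 − (1+0.0036250)^−72) = $1,296.02.
Refinanced payment = 64,519.42 × 0.0028958 / (1 − (1+0.0028958)^−84) = $866.40.
Monthly savings = $1,296.02 − $866.40 = $429.62.
Break-even = $1,200.00 / $429.62 = 2.79 → 3 months.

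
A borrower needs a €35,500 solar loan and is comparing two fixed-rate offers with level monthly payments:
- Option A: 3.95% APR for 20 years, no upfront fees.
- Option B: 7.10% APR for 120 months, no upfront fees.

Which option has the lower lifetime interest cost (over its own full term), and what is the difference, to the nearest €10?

Option A: monthly rate = 3.95%/12 = 0.0032917; payment = 35,500 × 0.0032917 / (1 − (1+0.0032917)^−240) = €214.19.
Total interest on Option A = 240 × €214.19 − €35,500 = €15,905.60.
Option B: monthly rate = 7.1%/12 = 0.0059167; payment = 35,500 × 0.0059167 / (1 − (1+0.0059167)^−120) = €414.02.
Total interest on Option B = 120 × €414.02 − €35,500 = €14,182.40.
Option B is lower by €1,723.20.

Option B by €1,720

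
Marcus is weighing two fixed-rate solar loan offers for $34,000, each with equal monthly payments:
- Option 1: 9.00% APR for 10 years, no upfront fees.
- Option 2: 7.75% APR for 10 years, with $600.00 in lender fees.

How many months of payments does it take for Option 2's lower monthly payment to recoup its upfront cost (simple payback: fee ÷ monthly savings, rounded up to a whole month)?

Option 1: at 9.00% the monthly rate is 0.0075000, so the payment is 34,000 × 0.0075000 / (1 − 1.0075000^−120) = $430.70.
Option 2: at 7.75% the monthly rate is 0.0064583, so the payment is 34,000 × 0.0064583 / (1 − 1.0064583^−120) = $408.04.
Monthly savings = $430.70 − $408.04 = $22.66.
Break-even = $600.00 / $22.66 = 26.48 → 27 months.

27 months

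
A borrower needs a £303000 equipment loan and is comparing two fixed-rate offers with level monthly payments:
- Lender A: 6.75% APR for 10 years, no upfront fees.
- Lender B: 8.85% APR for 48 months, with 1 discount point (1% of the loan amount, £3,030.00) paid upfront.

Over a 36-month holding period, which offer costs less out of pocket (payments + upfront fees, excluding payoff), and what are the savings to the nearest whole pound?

Lender A by £148,450

Lender A: at 6.75% the monthly rate is 0.0056250, so the payment is 303,000 × 0.0056250 / (1 − 1.0056250^−120) = £3,479.17.
Lender B: at 8.85% the monthly rate is 0.0073750, so the payment is 303,000 × 0.0073750 / (1 − 1.0073750^−48) = £7,518.61.
Over 36 months: Lender A costs 36 × £3,479.17 = £125,250.12; Lender B costs 36 × £7,518.61 + £3,030.00 = £273,699.96.
Lender A is cheaper by £273,699.96 − £125,250.12 = £148,449.84.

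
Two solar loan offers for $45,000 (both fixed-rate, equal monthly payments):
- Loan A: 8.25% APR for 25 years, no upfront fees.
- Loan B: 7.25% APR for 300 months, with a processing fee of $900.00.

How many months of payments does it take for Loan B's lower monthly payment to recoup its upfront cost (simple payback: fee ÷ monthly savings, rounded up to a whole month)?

Loan A: at 8.25% the monthly rate is 0.0068750, so the payment is 45,000 × 0.0068750 / (1 − 1.0068750^−300) = $354.80.
Loan B: at 7.25% the monthly rate is 0.0060417, so the payment is 45,000 × 0.0060417 / (1 − 1.0060417^−300) = $325.26.
Monthly savings = $354.80 − $325.26 = $29.54.
Break-even = $900.00 / $29.54 = 30.47 → 31 months.

31 months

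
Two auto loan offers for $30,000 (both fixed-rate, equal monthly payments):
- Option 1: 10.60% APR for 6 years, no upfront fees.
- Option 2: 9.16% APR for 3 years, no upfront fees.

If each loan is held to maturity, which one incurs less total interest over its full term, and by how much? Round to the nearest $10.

Option 2 by $6,250

Option 1: monthly rate = 10.6%/12 = 0.0088333; payment = 30,000 × 0.0088333 / (1 − (1+0.0088333)^−72) = $564.90.
Total interest on Option 1 = 72 × $564.90 − $30,000 = $10,672.80.
Option 2: monthly rate = 9.16%/12 = 0.0076333; payment = 30,000 × 0.0076333 / (1 − (1+0.0076333)^−36) = $956.23.
Total interest on Option 2 = 36 × $956.23 − $30,000 = $4,424.28.
Option 2 is lower by $6,248.52.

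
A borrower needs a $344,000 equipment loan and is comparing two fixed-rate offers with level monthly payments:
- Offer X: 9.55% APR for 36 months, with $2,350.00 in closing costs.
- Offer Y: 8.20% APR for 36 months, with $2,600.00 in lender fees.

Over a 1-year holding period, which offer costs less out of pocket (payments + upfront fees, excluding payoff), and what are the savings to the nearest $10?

Offer X: monthly rate = 9.55%/12 = 0.0079583; payment = 344,000 × 0.0079583 / (1 − (1+0.0079583)^−36) = $11,027.38.
Offer Y: monthly rate = 8.2%/12 = 0.0068333; payment = 344,000 × 0.0068333 / (1 − (1+0.0068333)^−36) = $10,811.48.
Over 12 months: Offer X costs 12 × $11,027.38 + $2,350.00 = $134,678.56; Offer Y costs 12 × $10,811.48 + $2,600.00 = $132,337.76.
Offer Y is cheaper by $134,678.56 − $132,337.76 = $2,340.80.

Offer Y by $2,340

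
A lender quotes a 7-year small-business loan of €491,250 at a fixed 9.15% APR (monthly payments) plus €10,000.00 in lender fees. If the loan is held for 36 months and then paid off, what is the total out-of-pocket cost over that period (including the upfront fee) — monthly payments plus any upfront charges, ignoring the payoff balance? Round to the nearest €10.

At 9.15% the monthly rate is 0.0076250, so the payment is 491,250 × 0.0076250 / (1 − 1.0076250^−84) = €7,941.21.
Total outlay = 36 × €7,941.21 + €10,000.00 = €295,883.56.

€295,880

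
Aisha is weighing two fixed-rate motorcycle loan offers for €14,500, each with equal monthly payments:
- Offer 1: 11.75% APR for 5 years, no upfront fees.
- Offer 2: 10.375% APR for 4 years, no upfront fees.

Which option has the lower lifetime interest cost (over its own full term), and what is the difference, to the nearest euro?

Offer 2 by €1,465

Offer 1: at 11.75% the monthly rate is 0.0097917, so the payment is 14,500 × 0.0097917 / (1 − 1.0097917^−60) = €320.72.
Total interest on Offer 1 = 60 × €320.72 − €14,500 = €4,743.20.
Offer 2: at 10.375% the monthly rate is 0.0086458, so the payment is 14,500 × 0.0086458 / (1 − 1.0086458^−48) = €370.37.
Total interest on Offer 2 = 48 × €370.37 − €14,500 = €3,277.76.
Offer 2 is lower by €1,465.44.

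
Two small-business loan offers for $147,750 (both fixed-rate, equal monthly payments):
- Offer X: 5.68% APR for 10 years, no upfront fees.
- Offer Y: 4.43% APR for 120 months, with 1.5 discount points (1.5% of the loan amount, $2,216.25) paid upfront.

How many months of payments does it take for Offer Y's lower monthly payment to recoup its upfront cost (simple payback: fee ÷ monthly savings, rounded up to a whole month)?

25 months

Offer X: at 5.68% the monthly rate is 0.0047333, so the payment is 147,750 × 0.0047333 / (1 − 1.0047333^−120) = $1,616.69.
Offer Y: monthly rate = 4.43%/12 = 0.0036917; payment = 147,750 × 0.0036917 / (1 − (1+0.0036917)^−120) = $1,526.28.
Monthly savings = $1,616.69 − $1,526.28 = $90.41.
Break-even = $2,216.25 / $90.41 = 24.51 → 25 months.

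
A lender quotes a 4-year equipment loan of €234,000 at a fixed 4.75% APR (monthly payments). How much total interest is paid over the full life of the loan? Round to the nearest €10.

At 4.75% the monthly rate is 0.0039583, so the payment is 234,000 × 0.0039583 / (1 − 1.0039583^−48) = €5,362.39.
Total paid = 48 × €5,362.39 = €257,394.72; interest = €257,394.72 − €234,000 = €23,394.72.

€23,390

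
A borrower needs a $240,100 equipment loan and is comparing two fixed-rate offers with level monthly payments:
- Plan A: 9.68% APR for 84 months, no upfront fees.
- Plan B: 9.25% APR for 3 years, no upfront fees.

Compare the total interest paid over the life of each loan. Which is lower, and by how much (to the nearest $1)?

Plan B by $55,623

Plan A: monthly rate = 9.68%/12 = 0.0080667; payment = 240,100 × 0.0080667 / (1 − (1+0.0080667)^−84) = $3,946.36.
Total interest on Plan A = 84 × $3,946.36 − $240,100 = $91,394.24.
Plan B: at 9.25% the monthly rate is 0.0077083, so the payment is 240,100 × 0.0077083 / (1 − 1.0077083^−36) = $7,663.08.
Total interest on Plan B = 36 × $7,663.08 − $240,100 = $35,770.88.
Plan B is lower by $55,623.36.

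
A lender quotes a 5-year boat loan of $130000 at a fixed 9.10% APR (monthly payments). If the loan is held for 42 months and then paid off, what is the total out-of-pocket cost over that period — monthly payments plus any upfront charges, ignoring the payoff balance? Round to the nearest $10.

Monthly rate = 9.1%/12 = 0.0075833; payment = 130,000 × 0.0075833 / (1 − (1+0.0075833)^−60) = $2,704.90.
Total outlay = 42 × $2,704.90 = $113,605.80.

$113,610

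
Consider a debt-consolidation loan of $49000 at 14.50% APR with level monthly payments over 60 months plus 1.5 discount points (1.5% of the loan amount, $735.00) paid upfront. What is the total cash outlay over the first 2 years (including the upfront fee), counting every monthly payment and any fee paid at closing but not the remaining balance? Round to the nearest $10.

$28,400

At 14.50% the monthly rate is 0.0120833, so the payment is 49,000 × 0.0120833 / (1 − 1.0120833^−60) = $1,152.89.
Total outlay = 24 × $1,152.89 + $735.00 = $28,404.36.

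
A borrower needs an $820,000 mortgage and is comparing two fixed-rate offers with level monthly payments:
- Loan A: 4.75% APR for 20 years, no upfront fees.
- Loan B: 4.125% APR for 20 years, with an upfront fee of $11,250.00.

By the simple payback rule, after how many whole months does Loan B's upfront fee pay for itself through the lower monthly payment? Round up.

41 months

Loan A: monthly rate = 4.75%/12 = 0.0039583; payment = 820,000 × 0.0039583 / (1 − (1+0.0039583)^−240) = $5,299.03.
Loan B: monthly rate = 4.125%/12 = 0.0034375; payment = 820,000 × 0.0034375 / (1 − (1+0.0034375)^−240) = $5,023.22.
Monthly savings = $5,299.03 − $5,023.22 = $275.81.
Break-even = $11,250.00 / $275.81 = 40.79 → 41 months.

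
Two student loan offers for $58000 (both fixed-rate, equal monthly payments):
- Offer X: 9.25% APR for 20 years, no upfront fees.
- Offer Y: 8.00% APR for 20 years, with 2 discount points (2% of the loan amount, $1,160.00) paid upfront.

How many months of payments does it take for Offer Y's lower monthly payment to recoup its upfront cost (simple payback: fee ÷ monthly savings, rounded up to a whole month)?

Offer X: monthly rate = 9.25%/12 = 0.0077083; payment = 58,000 × 0.0077083 / (1 − (1+0.0077083)^−240) = $531.20.
Offer Y: at 8.00% the monthly rate is 0.0066667, so the payment is 58,000 × 0.0066667 / (1 − 1.0066667^−240) = $485.14.
Monthly savings = $531.20 − $485.14 = $46.06.
Break-even = $1,160.00 / $46.06 = 25.18 → 26 months.

26 months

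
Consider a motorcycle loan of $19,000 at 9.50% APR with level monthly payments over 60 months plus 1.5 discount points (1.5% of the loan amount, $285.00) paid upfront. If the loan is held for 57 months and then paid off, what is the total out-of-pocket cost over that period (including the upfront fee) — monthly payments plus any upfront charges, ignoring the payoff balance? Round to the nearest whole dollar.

At 9.50% the monthly rate is 0.0079167, so the payment is 19,000 × 0.0079167 / (1 − 1.0079167^−60) = $399.04.
Total outlay = 57 × $399.04 + $285.00 = $23,030.28.

$23,030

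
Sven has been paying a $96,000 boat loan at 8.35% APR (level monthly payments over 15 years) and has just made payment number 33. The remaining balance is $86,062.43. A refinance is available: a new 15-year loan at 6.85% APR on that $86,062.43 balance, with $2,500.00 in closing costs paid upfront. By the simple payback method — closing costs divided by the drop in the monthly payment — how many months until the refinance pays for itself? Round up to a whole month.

Current payment = 96,000 × 8.35%/12 / (1 − (1+0.0069583)^−180) = $936.93.
Refinanced payment = 86,062.43 × 0.0057083 / (1 − (1+0.0057083)^−180) = $766.35.
Monthly savings = $936.93 − $766.35 = $170.58.
Break-even = $2,500.00 / $170.58 = 14.66 → 15 months.

15 months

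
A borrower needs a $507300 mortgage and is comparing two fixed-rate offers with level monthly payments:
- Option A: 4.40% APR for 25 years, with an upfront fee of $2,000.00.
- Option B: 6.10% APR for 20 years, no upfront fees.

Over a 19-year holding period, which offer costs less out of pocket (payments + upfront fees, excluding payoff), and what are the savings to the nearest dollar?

Option A: at 4.40% the monthly rate is 0.0036667, so the payment is 507,300 × 0.0036667 / (1 − 1.0036667^−300) = $2,791.02.
Option B: at 6.10% the monthly rate is 0.0050833, so the payment is 507,300 × 0.0050833 / (1 − 1.0050833^−240) = $3,663.78.
Over 228 months: Option A costs 228 × $2,791.02 + $2,000.00 = $638,352.56; Option B costs 228 × $3,663.78 = $835,341.84.
Option A is cheaper by $835,341.84 − $638,352.56 = $196,989.28.

Option A by $196,989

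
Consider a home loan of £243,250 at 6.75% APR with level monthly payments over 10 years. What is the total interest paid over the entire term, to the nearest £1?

At 6.75% the monthly rate is 0.0056250, so the payment is 243,250 × 0.0056250 / (1 − 1.0056250^−120) = £2,793.10.
Total paid = 120 × £2,793.10 = £335,172.00; interest = £335,172.00 − £243,250 = £91,922.00.

£91,922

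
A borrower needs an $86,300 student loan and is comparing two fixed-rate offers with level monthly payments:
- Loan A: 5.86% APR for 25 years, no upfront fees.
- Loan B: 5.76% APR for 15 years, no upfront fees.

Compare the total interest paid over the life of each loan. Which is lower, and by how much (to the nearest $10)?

Loan A: at 5.86% the monthly rate is 0.0048833, so the payment is 86,300 × 0.0048833 / (1 − 1.0048833^−300) = $548.67.
Total interest on Loan A = 300 × $548.67 − $86,300 = $78,301.00.
Loan B: at 5.76% the monthly rate is 0.0048000, so the payment is 86,300 × 0.0048000 / (1 − 1.0048000^−180) = $717.11.
Total interest on Loan B = 180 × $717.11 − $86,300 = $42,779.80.
Loan B is lower by $35,521.20.

Loan B by $35,520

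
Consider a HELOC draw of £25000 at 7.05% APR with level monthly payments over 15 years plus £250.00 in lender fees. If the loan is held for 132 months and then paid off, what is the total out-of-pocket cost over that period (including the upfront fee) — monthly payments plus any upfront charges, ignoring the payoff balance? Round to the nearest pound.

£30,004

At 7.05% the monthly rate is 0.0058750, so the payment is 25,000 × 0.0058750 / (1 − 1.0058750^−180) = £225.41.
Total outlay = 132 × £225.41 + £250.00 = £30,004.12.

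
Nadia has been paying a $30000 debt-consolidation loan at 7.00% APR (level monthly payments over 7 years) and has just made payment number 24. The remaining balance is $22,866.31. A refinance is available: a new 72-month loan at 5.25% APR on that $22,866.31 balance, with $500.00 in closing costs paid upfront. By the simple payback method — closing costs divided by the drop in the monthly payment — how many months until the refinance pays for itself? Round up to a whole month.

Current payment = 30,000 × 7%/12 / (1 − (1+0.0058333)^−84) = $452.78.
Refinanced payment = 22,866.31 × 0.0043750 / (1 − (1+0.0043750)^−72) = $370.92.
Monthly savings = $452.78 − $370.92 = $81.86.
Break-even = $500.00 / $81.86 = 6.11 → 7 months.

7 months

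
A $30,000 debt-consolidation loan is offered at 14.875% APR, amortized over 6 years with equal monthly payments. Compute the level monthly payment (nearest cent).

Monthly rate = 14.875%/12 = 0.0123958; payment = 30,000 × 0.0123958 / (1 − (1+0.0123958)^−72) = $632.32.

$632.32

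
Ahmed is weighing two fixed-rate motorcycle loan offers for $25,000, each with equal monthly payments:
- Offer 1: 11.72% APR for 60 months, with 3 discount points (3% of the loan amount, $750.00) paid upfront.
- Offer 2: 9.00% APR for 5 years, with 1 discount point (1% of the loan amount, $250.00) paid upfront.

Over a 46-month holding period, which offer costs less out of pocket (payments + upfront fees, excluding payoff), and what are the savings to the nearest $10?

Offer 1: at 11.72% the monthly rate is 0.0097667, so the payment is 25,000 × 0.0097667 / (1 − 1.0097667^−60) = $552.58.
Offer 2: monthly rate = 9%/12 = 0.0075000; payment = 25,000 × 0.0075000 / (1 − (1+0.0075000)^−60) = $518.96.
Over 46 months: Offer 1 costs 46 × $552.58 + $750.00 = $26,168.68; Offer 2 costs 46 × $518.96 + $250.00 = $24,122.16.
Offer 2 is cheaper by $26,168.68 − $24,122.16 = $2,046.52.

Offer 2 by $2,050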